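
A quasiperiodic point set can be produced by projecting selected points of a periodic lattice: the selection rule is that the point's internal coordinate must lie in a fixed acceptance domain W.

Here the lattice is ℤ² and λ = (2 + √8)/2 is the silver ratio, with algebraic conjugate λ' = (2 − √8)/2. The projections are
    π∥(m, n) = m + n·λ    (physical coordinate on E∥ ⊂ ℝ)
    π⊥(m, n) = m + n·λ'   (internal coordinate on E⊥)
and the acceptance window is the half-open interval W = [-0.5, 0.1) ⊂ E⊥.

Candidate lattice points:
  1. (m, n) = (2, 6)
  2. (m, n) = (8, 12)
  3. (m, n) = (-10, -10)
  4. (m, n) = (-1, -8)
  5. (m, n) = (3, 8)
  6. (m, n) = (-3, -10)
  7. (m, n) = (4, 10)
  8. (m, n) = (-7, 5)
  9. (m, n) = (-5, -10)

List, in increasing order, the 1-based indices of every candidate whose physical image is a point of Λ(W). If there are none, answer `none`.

1, 5, 7

Numerically λ ≈ 2.41421 and λ' = −1/λ ≈ -0.41421.
#1 (2,6): internal coord 2 + (6)·λ' = -0.48528; -0.48528 ∈ [-0.5, 0.1) → IN Λ
#2 (8,12): internal coord 8 + (12)·λ' = +3.02944; +3.02944 ∉ [-0.5, 0.1) → out
#3 (-10,-10): internal coord -10 + (-10)·λ' = -5.85786; -5.85786 ∉ [-0.5, 0.1) → out
#4 (-1,-8): internal coord -1 + (-8)·λ' = +2.31371; +2.31371 ∉ [-0.5, 0.1) → out
#5 (3,8): internal coord 3 + (8)·λ' = -0.31371; -0.31371 ∈ [-0.5, 0.1) → IN Λ
#6 (-3,-10): internal coord -3 + (-10)·λ' = +1.14214; +1.14214 ∉ [-0.5, 0.1) → out
#7 (4,10): internal coord 4 + (10)·λ' = -0.14214; -0.14214 ∈ [-0.5, 0.1) → IN Λ
#8 (-7,5): internal coord -7 + (5)·λ' = -9.07107; -9.07107 ∉ [-0.5, 0.1) → out
#9 (-5,-10): internal coord -5 + (-10)·λ' = -0.85786; -0.85786 ∉ [-0.5, 0.1) → out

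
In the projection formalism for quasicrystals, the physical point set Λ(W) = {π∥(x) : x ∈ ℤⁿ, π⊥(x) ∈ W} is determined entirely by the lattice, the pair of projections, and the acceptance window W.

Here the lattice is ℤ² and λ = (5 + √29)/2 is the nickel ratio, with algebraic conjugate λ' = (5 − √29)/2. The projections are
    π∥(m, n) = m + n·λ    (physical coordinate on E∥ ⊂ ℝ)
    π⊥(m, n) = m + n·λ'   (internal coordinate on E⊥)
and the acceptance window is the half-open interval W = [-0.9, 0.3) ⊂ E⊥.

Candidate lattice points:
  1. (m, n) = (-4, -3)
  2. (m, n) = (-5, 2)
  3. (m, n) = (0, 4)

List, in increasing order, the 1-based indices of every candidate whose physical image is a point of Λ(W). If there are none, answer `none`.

3

Numerically λ ≈ 5.1926 and λ' = −1/λ ≈ -0.1926.
#1 (-4,-3): internal coord -4 + (-3)·λ' = -3.4223; -3.4223 ∉ [-0.9, 0.3) → out
#2 (-5,2): internal coord -5 + (2)·λ' = -5.3852; -5.3852 ∉ [-0.9, 0.3) → out
#3 (0,4): internal coord 0 + (4)·λ' = -0.7703; -0.7703 ∈ [-0.9, 0.3) → IN Λ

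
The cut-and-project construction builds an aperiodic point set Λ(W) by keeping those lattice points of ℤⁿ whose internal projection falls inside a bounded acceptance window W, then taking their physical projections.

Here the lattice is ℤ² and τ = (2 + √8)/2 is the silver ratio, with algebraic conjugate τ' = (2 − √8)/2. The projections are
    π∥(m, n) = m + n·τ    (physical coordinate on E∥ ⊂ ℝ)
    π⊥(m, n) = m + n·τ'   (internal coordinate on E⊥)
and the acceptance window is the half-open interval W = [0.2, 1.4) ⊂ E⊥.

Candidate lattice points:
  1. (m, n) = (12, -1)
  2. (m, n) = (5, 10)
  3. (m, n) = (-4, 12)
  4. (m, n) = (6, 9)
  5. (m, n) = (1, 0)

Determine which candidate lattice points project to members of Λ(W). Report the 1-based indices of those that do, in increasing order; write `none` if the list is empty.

Numerically τ ≈ 2.4142 and τ' = −1/τ ≈ -0.4142.
#1 (12,-1): internal coord 12 + (-1)·τ' = +12.4142; +12.4142 ∉ [0.2, 1.4) → out
#2 (5,10): internal coord 5 + (10)·τ' = +0.8579; +0.8579 ∈ [0.2, 1.4) → IN Λ
#3 (-4,12): internal coord -4 + (12)·τ' = -8.9706; -8.9706 ∉ [0.2, 1.4) → out
#4 (6,9): internal coord 6 + (9)·τ' = +2.2721; +2.2721 ∉ [0.2, 1.4) → out
#5 (1,0): internal coord 1 + (0)·τ' = +1.0000; +1.0000 ∈ [0.2, 1.4) → IN Λ

2, 5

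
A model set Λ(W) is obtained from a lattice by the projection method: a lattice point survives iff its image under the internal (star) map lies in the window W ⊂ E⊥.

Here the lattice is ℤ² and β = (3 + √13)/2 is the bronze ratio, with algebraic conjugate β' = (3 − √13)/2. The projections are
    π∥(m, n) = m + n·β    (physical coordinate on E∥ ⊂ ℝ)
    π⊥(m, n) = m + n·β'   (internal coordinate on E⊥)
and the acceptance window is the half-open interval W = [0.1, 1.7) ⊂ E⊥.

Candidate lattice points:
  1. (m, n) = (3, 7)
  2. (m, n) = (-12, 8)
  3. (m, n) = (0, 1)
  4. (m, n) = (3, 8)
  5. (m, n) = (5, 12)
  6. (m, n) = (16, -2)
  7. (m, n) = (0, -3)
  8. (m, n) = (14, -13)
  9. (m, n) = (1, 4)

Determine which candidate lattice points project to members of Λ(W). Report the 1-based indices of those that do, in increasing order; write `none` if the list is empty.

1, 4, 5, 7

Compute β' = (3−√13)/2 = -0.30278, so π⊥(m,n) = m -0.30278·n.
#1 (3,7): internal coord 3 + (7)·β' = +0.88057; +0.88057 ∈ [0.1, 1.7) → IN Λ
#2 (-12,8): internal coord -12 + (8)·β' = -14.42221; -14.42221 ∉ [0.1, 1.7) → out
#3 (0,1): internal coord 0 + (1)·β' = -0.30278; -0.30278 ∉ [0.1, 1.7) → out
#4 (3,8): internal coord 3 + (8)·β' = +0.57779; +0.57779 ∈ [0.1, 1.7) → IN Λ
#5 (5,12): internal coord 5 + (12)·β' = +1.36669; +1.36669 ∈ [0.1, 1.7) → IN Λ
#6 (16,-2): internal coord 16 + (-2)·β' = +16.60555; +16.60555 ∉ [0.1, 1.7) → out
#7 (0,-3): internal coord 0 + (-3)·β' = +0.90833; +0.90833 ∈ [0.1, 1.7) → IN Λ
#8 (14,-13): internal coord 14 + (-13)·β' = +17.93608; +17.93608 ∉ [0.1, 1.7) → out
#9 (1,4): internal coord 1 + (4)·β' = -0.21110; -0.21110 ∉ [0.1, 1.7) → out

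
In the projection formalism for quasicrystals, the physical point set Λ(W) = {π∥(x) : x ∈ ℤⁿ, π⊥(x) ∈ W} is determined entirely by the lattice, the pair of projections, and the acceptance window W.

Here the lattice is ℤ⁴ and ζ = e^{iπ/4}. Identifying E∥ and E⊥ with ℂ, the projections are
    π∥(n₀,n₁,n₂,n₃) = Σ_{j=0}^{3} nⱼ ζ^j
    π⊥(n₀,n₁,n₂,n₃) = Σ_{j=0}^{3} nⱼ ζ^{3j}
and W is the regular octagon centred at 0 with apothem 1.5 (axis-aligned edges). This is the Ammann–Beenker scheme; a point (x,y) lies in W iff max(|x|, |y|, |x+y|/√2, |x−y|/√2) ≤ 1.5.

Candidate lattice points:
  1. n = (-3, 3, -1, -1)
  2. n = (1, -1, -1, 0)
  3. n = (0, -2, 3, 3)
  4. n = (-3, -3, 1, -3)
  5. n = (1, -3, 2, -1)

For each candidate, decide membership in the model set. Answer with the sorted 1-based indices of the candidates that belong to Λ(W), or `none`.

Internal map: ζ^{3j} for j=0..3 gives (1,0), (−√2/2,√2/2), (0,−1), (√2/2,√2/2).
candidate 1: n = (-3, 3, -1, -1) → π⊥ ≈ (-5.8284, +2.4142); max(|x|,|y|,|x±y|/√2) = 5.8284 > 1.5 ⇒ ∉ W
candidate 2: n = (1, -1, -1, 0) → π⊥ ≈ (+1.7071, +0.2929); max(|x|,|y|,|x±y|/√2) = 1.7071 > 1.5 ⇒ ∉ W
candidate 3: n = (0, -2, 3, 3) → π⊥ ≈ (+3.5355, -2.2929); max(|x|,|y|,|x±y|/√2) = 4.1213 > 1.5 ⇒ ∉ W
candidate 4: n = (-3, -3, 1, -3) → π⊥ ≈ (-3.0000, -5.2426); max(|x|,|y|,|x±y|/√2) = 5.8284 > 1.5 ⇒ ∉ W
candidate 5: n = (1, -3, 2, -1) → π⊥ ≈ (+2.4142, -4.8284); max(|x|,|y|,|x±y|/√2) = 5.1213 > 1.5 ⇒ ∉ W

none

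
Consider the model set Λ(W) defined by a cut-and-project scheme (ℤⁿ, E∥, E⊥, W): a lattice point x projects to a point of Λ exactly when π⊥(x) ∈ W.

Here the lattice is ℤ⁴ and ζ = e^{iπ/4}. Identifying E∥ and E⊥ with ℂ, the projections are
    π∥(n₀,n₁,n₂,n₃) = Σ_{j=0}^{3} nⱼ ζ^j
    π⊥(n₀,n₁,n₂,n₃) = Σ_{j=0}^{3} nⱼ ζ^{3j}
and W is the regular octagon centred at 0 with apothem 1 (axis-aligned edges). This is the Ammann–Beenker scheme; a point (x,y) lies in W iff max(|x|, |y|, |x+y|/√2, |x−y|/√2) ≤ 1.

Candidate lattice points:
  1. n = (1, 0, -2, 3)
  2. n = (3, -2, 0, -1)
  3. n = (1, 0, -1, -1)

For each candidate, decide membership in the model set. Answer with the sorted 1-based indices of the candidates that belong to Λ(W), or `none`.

With ζ = e^{iπ/4} the internal vectors are ζ^0,ζ^3,ζ^6,ζ^9.
#1 (1, 0, -2, 3): internal (3.12132, 4.12132); octagon support 5.12132 vs apothem 1 → ∉ W
#2 (3, -2, 0, -1): internal (3.70711, -2.12132); octagon support 4.12132 vs apothem 1 → ∉ W
#3 (1, 0, -1, -1): internal (0.29289, 0.29289); octagon support 0.41421 vs apothem 1 → ∈ W

3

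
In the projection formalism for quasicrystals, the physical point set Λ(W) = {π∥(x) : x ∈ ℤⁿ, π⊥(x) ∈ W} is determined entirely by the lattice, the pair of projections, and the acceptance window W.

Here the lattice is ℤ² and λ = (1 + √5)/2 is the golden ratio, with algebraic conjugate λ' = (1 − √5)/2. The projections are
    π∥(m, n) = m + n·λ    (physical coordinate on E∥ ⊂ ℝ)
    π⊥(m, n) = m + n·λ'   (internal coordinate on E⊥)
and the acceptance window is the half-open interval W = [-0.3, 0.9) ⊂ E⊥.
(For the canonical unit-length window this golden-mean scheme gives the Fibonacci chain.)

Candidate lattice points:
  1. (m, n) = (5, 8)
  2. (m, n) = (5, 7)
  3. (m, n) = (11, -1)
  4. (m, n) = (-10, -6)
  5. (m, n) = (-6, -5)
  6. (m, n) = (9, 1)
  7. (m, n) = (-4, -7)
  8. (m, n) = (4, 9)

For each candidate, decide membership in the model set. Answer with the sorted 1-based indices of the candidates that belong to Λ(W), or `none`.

Compute λ' = (1−√5)/2 = -0.61803, so π⊥(m,n) = m -0.61803·n.
[1] lift (5,8): star map gives 0.05573; window check -0.3 ≤ 0.05573 < 0.9 is true → IN Λ
[2] lift (5,7): star map gives 0.67376; window check -0.3 ≤ 0.67376 < 0.9 is true → IN Λ
[3] lift (11,-1): star map gives 11.61803; window check -0.3 ≤ 11.61803 < 0.9 is false → out
[4] lift (-10,-6): star map gives -6.29180; window check -0.3 ≤ -6.29180 < 0.9 is false → out
[5] lift (-6,-5): star map gives -2.90983; window check -0.3 ≤ -2.90983 < 0.9 is false → out
[6] lift (9,1): star map gives 8.38197; window check -0.3 ≤ 8.38197 < 0.9 is false → out
[7] lift (-4,-7): star map gives 0.32624; window check -0.3 ≤ 0.32624 < 0.9 is true → IN Λ
[8] lift (4,9): star map gives -1.56231; window check -0.3 ≤ -1.56231 < 0.9 is false → out

1, 2, 7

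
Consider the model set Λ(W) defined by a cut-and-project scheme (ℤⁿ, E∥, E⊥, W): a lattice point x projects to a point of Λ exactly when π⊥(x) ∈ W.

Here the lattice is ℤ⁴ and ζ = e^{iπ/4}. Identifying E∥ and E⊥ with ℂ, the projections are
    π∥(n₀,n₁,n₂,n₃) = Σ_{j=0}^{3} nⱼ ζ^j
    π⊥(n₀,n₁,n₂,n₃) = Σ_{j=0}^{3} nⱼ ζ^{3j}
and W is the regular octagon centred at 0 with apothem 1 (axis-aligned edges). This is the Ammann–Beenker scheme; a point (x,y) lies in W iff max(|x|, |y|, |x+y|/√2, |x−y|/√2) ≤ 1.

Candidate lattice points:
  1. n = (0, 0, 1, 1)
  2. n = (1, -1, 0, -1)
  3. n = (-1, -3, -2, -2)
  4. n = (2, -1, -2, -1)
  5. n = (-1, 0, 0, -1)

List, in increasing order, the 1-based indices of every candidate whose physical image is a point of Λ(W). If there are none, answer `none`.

Internal map: ζ^{3j} for j=0..3 gives (1,0), (−√2/2,√2/2), (0,−1), (√2/2,√2/2).
candidate 1: n = (0, 0, 1, 1) → π⊥ ≈ (+0.7071, -0.2929); max(|x|,|y|,|x±y|/√2) = 0.7071 ≤ 1 ⇒ ∈ W
candidate 2: n = (1, -1, 0, -1) → π⊥ ≈ (+1.0000, -1.4142); max(|x|,|y|,|x±y|/√2) = 1.7071 > 1 ⇒ ∉ W
candidate 3: n = (-1, -3, -2, -2) → π⊥ ≈ (-0.2929, -1.5355); max(|x|,|y|,|x±y|/√2) = 1.5355 > 1 ⇒ ∉ W
candidate 4: n = (2, -1, -2, -1) → π⊥ ≈ (+2.0000, +0.5858); max(|x|,|y|,|x±y|/√2) = 2.0000 > 1 ⇒ ∉ W
candidate 5: n = (-1, 0, 0, -1) → π⊥ ≈ (-1.7071, -0.7071); max(|x|,|y|,|x±y|/√2) = 1.7071 > 1 ⇒ ∉ W

1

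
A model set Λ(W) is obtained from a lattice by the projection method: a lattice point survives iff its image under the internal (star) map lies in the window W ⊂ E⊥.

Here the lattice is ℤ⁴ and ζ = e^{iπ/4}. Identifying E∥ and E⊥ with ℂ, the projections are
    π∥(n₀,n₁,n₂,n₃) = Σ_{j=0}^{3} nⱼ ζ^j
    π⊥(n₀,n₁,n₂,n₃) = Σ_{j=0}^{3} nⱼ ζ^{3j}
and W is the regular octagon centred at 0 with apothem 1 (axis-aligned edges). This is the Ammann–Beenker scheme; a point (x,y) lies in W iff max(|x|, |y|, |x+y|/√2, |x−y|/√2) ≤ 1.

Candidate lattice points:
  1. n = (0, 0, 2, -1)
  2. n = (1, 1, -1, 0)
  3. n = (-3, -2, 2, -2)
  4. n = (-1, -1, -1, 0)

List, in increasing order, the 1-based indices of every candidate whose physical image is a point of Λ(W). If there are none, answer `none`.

4

π⊥(n) = n₀ + n₁ζ³ + n₂ζ⁶ + n₃ζ⁹ where ζ = e^{iπ/4}.
#1 (0, 0, 2, -1): internal (-0.70711, -2.70711); octagon support 2.70711 vs apothem 1 → ∉ W
#2 (1, 1, -1, 0): internal (0.29289, 1.70711); octagon support 1.70711 vs apothem 1 → ∉ W
#3 (-3, -2, 2, -2): internal (-3.00000, -4.82843); octagon support 5.53553 vs apothem 1 → ∉ W
#4 (-1, -1, -1, 0): internal (-0.29289, 0.29289); octagon support 0.41421 vs apothem 1 → ∈ W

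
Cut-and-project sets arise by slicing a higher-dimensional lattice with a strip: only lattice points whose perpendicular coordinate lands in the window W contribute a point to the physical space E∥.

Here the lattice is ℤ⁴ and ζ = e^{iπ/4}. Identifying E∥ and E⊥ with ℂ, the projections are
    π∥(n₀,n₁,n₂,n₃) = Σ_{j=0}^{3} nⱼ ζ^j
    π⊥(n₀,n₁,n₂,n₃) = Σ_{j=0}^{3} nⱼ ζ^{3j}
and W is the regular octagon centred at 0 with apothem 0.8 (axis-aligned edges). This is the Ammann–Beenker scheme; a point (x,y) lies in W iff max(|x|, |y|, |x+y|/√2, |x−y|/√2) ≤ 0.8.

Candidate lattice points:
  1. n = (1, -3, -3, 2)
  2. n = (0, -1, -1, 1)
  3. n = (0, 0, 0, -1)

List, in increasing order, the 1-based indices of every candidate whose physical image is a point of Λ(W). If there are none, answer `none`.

none

With ζ = e^{iπ/4} the internal vectors are ζ^0,ζ^3,ζ^6,ζ^9.
#1 (1, -3, -3, 2): internal (4.53553, 2.29289); octagon support 4.82843 vs apothem 0.8 → ∉ W
#2 (0, -1, -1, 1): internal (1.41421, 1.00000); octagon support 1.70711 vs apothem 0.8 → ∉ W
#3 (0, 0, 0, -1): internal (-0.70711, -0.70711); octagon support 1.00000 vs apothem 0.8 → ∉ W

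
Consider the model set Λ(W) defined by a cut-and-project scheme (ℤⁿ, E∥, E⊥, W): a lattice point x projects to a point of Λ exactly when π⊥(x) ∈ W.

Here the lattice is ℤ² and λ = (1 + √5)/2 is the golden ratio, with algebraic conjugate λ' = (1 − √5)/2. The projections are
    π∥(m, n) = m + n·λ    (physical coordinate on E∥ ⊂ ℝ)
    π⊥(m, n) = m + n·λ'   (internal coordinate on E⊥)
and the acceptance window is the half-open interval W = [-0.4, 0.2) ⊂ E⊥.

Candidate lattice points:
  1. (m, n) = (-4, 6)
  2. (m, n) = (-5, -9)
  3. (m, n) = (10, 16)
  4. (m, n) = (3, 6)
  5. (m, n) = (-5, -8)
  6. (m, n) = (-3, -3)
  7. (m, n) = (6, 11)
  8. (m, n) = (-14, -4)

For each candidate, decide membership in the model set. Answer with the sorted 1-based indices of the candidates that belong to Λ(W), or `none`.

3, 5

Numerically λ ≈ 1.61803 and λ' = −1/λ ≈ -0.61803.
candidate 1: (m,n)=(-4,6) → π∥ = -4+6·λ ≈ 5.70820, π⊥ = -4+6·λ' ≈ -7.70820 ∉ [-0.4, 0.2) ⇒ out
candidate 2: (m,n)=(-5,-9) → π∥ = -5-9·λ ≈ -19.56231, π⊥ = -5-9·λ' ≈ 0.56231 ∉ [-0.4, 0.2) ⇒ out
candidate 3: (m,n)=(10,16) → π∥ = 10+16·λ ≈ 35.88854, π⊥ = 10+16·λ' ≈ 0.11146 ∈ [-0.4, 0.2) ⇒ IN Λ
candidate 4: (m,n)=(3,6) → π∥ = 3+6·λ ≈ 12.70820, π⊥ = 3+6·λ' ≈ -0.70820 ∉ [-0.4, 0.2) ⇒ out
candidate 5: (m,n)=(-5,-8) → π∥ = -5-8·λ ≈ -17.94427, π⊥ = -5-8·λ' ≈ -0.05573 ∈ [-0.4, 0.2) ⇒ IN Λ
candidate 6: (m,n)=(-3,-3) → π∥ = -3-3·λ ≈ -7.85410, π⊥ = -3-3·λ' ≈ -1.14590 ∉ [-0.4, 0.2) ⇒ out
candidate 7: (m,n)=(6,11) → π∥ = 6+11·λ ≈ 23.79837, π⊥ = 6+11·λ' ≈ -0.79837 ∉ [-0.4, 0.2) ⇒ out
candidate 8: (m,n)=(-14,-4) → π∥ = -14-4·λ ≈ -20.47214, π⊥ = -14-4·λ' ≈ -11.52786 ∉ [-0.4, 0.2) ⇒ out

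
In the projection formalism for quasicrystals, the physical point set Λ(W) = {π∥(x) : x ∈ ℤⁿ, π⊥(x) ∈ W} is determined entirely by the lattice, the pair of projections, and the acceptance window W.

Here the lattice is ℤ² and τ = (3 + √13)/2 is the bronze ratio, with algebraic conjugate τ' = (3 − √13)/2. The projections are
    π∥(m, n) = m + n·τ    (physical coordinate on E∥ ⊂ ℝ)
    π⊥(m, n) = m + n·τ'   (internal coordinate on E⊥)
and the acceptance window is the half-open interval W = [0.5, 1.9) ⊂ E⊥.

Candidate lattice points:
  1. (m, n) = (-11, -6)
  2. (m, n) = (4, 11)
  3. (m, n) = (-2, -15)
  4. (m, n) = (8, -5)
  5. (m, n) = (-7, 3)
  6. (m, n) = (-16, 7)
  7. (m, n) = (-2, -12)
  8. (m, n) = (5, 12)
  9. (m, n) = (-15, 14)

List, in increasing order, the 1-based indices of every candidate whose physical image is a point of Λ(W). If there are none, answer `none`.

τ' = (3−√13)/2 ≈ -0.3028.
[1] lift (-11,-6): star map gives -9.1833; window check 0.5 ≤ -9.1833 < 1.9 is false → out
[2] lift (4,11): star map gives 0.6695; window check 0.5 ≤ 0.6695 < 1.9 is true → IN Λ
[3] lift (-2,-15): star map gives 2.5416; window check 0.5 ≤ 2.5416 < 1.9 is false → out
[4] lift (8,-5): star map gives 9.5139; window check 0.5 ≤ 9.5139 < 1.9 is false → out
[5] lift (-7,3): star map gives -7.9083; window check 0.5 ≤ -7.9083 < 1.9 is false → out
[6] lift (-16,7): star map gives -18.1194; window check 0.5 ≤ -18.1194 < 1.9 is false → out
[7] lift (-2,-12): star map gives 1.6333; window check 0.5 ≤ 1.6333 < 1.9 is true → IN Λ
[8] lift (5,12): star map gives 1.3667; window check 0.5 ≤ 1.3667 < 1.9 is true → IN Λ
[9] lift (-15,14): star map gives -19.2389; window check 0.5 ≤ -19.2389 < 1.9 is false → out

2, 7, 8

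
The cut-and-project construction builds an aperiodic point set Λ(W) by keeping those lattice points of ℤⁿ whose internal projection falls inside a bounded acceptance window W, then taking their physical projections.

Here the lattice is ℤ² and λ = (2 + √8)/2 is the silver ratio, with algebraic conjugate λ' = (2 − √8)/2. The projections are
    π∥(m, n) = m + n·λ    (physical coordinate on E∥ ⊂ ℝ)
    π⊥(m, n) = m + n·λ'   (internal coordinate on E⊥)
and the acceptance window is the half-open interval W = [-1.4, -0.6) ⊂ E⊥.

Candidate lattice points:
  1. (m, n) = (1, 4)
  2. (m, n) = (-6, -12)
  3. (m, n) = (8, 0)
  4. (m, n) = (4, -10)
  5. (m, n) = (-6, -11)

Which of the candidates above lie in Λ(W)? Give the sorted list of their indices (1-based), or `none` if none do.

λ' = (2−√8)/2 ≈ -0.4142.
[1] lift (1,4): star map gives -0.6569; window check -1.4 ≤ -0.6569 < -0.6 is true → IN Λ
[2] lift (-6,-12): star map gives -1.0294; window check -1.4 ≤ -1.0294 < -0.6 is true → IN Λ
[3] lift (8,0): star map gives 8.0000; window check -1.4 ≤ 8.0000 < -0.6 is false → out
[4] lift (4,-10): star map gives 8.1421; window check -1.4 ≤ 8.1421 < -0.6 is false → out
[5] lift (-6,-11): star map gives -1.4437; window check -1.4 ≤ -1.4437 < -0.6 is false → out

1, 2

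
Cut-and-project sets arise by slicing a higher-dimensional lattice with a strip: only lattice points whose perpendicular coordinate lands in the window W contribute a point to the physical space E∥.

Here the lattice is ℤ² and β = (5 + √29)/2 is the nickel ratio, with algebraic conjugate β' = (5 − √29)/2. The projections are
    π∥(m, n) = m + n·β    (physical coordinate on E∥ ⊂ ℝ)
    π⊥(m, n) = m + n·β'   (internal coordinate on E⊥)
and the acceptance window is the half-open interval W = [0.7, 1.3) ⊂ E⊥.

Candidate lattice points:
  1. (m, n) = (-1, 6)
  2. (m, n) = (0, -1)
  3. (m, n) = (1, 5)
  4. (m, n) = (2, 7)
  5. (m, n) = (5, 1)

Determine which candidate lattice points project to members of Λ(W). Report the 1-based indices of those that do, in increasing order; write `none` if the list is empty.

none

Compute β' = (5−√29)/2 = -0.1926, so π⊥(m,n) = m -0.1926·n.
candidate 1: (m,n)=(-1,6) → π∥ = -1+6·β ≈ 30.1555, π⊥ = -1+6·β' ≈ -2.1555 ∉ [0.7, 1.3) ⇒ out
candidate 2: (m,n)=(0,-1) → π∥ = 0-1·β ≈ -5.1926, π⊥ = 0-1·β' ≈ 0.1926 ∉ [0.7, 1.3) ⇒ out
candidate 3: (m,n)=(1,5) → π∥ = 1+5·β ≈ 26.9629, π⊥ = 1+5·β' ≈ 0.0371 ∉ [0.7, 1.3) ⇒ out
candidate 4: (m,n)=(2,7) → π∥ = 2+7·β ≈ 38.3481, π⊥ = 2+7·β' ≈ 0.6519 ∉ [0.7, 1.3) ⇒ out
candidate 5: (m,n)=(5,1) → π∥ = 5+1·β ≈ 10.1926, π⊥ = 5+1·β' ≈ 4.8074 ∉ [0.7, 1.3) ⇒ out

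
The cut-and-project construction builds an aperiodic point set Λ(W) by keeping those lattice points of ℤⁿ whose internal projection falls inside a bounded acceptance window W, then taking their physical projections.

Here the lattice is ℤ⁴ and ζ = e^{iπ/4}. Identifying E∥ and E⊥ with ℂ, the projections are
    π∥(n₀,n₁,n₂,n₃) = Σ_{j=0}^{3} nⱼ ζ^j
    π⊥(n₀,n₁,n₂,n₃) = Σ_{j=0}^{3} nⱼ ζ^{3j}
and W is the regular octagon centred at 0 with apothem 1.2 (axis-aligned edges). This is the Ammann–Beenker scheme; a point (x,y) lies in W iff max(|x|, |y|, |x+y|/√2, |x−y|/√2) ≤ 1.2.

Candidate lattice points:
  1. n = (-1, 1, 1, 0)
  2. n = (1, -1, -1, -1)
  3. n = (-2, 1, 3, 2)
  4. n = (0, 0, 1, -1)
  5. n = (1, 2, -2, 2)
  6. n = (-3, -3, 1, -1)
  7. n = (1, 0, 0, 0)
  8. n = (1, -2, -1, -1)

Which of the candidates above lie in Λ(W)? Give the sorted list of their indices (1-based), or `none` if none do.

Internal map: ζ^{3j} for j=0..3 gives (1,0), (−√2/2,√2/2), (0,−1), (√2/2,√2/2).
#1 (-1, 1, 1, 0): internal (-1.70711, -0.29289); octagon support 1.70711 vs apothem 1.2 → ∉ W
#2 (1, -1, -1, -1): internal (1.00000, -0.41421); octagon support 1.00000 vs apothem 1.2 → ∈ W
#3 (-2, 1, 3, 2): internal (-1.29289, -0.87868); octagon support 1.53553 vs apothem 1.2 → ∉ W
#4 (0, 0, 1, -1): internal (-0.70711, -1.70711); octagon support 1.70711 vs apothem 1.2 → ∉ W
#5 (1, 2, -2, 2): internal (1.00000, 4.82843); octagon support 4.82843 vs apothem 1.2 → ∉ W
#6 (-3, -3, 1, -1): internal (-1.58579, -3.82843); octagon support 3.82843 vs apothem 1.2 → ∉ W
#7 (1, 0, 0, 0): internal (1.00000, 0.00000); octagon support 1.00000 vs apothem 1.2 → ∈ W
#8 (1, -2, -1, -1): internal (1.70711, -1.12132); octagon support 2.00000 vs apothem 1.2 → ∉ W

2, 7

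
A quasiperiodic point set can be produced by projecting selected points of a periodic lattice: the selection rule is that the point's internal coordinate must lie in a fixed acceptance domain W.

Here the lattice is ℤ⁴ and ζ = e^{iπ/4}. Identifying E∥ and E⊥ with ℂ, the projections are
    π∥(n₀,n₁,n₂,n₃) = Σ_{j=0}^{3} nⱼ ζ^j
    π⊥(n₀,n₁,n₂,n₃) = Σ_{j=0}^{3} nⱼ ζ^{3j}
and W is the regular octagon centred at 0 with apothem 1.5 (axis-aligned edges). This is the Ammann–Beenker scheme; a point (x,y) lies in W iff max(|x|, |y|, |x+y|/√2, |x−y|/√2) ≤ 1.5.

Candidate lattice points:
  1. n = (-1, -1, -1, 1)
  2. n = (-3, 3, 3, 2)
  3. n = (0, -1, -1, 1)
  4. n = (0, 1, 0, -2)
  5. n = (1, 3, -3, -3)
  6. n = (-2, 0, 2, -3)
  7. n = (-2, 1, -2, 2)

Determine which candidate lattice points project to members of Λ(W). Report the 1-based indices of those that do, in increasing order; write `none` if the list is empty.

1

Internal map: ζ^{3j} for j=0..3 gives (1,0), (−√2/2,√2/2), (0,−1), (√2/2,√2/2).
#1 (-1, -1, -1, 1): internal (0.414214, 1.000000); octagon support 1.000000 vs apothem 1.5 → ∈ W
#2 (-3, 3, 3, 2): internal (-3.707107, 0.535534); octagon support 3.707107 vs apothem 1.5 → ∉ W
#3 (0, -1, -1, 1): internal (1.414214, 1.000000); octagon support 1.707107 vs apothem 1.5 → ∉ W
#4 (0, 1, 0, -2): internal (-2.121320, -0.707107); octagon support 2.121320 vs apothem 1.5 → ∉ W
#5 (1, 3, -3, -3): internal (-3.242641, 3.000000); octagon support 4.414214 vs apothem 1.5 → ∉ W
#6 (-2, 0, 2, -3): internal (-4.121320, -4.121320); octagon support 5.828427 vs apothem 1.5 → ∉ W
#7 (-2, 1, -2, 2): internal (-1.292893, 4.121320); octagon support 4.121320 vs apothem 1.5 → ∉ W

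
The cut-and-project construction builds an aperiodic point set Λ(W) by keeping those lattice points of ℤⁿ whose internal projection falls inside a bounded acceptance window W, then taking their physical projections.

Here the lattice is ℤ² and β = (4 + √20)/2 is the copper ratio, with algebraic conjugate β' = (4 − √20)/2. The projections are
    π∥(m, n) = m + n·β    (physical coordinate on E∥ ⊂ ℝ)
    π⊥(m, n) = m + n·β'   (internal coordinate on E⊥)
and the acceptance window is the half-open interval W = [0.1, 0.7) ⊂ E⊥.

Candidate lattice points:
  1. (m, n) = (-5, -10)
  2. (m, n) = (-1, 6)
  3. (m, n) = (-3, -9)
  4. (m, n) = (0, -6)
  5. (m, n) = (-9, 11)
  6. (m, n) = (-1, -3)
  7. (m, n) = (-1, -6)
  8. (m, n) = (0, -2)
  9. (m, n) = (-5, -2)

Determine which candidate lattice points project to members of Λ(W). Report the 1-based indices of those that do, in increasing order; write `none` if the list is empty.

7, 8

Numerically β ≈ 4.23607 and β' = −1/β ≈ -0.23607.
[1] lift (-5,-10): star map gives -2.63932; window check 0.1 ≤ -2.63932 < 0.7 is false → out
[2] lift (-1,6): star map gives -2.41641; window check 0.1 ≤ -2.41641 < 0.7 is false → out
[3] lift (-3,-9): star map gives -0.87539; window check 0.1 ≤ -0.87539 < 0.7 is false → out
[4] lift (0,-6): star map gives 1.41641; window check 0.1 ≤ 1.41641 < 0.7 is false → out
[5] lift (-9,11): star map gives -11.59675; window check 0.1 ≤ -11.59675 < 0.7 is false → out
[6] lift (-1,-3): star map gives -0.29180; window check 0.1 ≤ -0.29180 < 0.7 is false → out
[7] lift (-1,-6): star map gives 0.41641; window check 0.1 ≤ 0.41641 < 0.7 is true → IN Λ
[8] lift (0,-2): star map gives 0.47214; window check 0.1 ≤ 0.47214 < 0.7 is true → IN Λ
[9] lift (-5,-2): star map gives -4.52786; window check 0.1 ≤ -4.52786 < 0.7 is false → out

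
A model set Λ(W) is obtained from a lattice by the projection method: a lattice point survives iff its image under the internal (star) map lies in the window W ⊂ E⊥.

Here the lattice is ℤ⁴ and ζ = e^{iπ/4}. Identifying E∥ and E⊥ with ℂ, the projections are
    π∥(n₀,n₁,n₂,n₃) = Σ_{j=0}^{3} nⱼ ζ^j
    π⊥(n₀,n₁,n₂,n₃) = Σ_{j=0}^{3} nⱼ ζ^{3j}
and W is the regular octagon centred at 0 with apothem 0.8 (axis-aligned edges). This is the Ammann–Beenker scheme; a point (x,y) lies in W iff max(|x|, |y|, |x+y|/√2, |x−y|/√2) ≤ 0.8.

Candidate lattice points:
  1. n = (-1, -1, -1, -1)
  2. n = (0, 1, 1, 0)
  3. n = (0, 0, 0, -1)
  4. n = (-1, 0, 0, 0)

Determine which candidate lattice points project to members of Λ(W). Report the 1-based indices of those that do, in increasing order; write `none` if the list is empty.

π⊥(n) = n₀ + n₁ζ³ + n₂ζ⁶ + n₃ζ⁹ where ζ = e^{iπ/4}.
#1 (-1, -1, -1, -1): internal (-1.000000, -0.414214); octagon support 1.000000 vs apothem 0.8 → ∉ W
#2 (0, 1, 1, 0): internal (-0.707107, -0.292893); octagon support 0.707107 vs apothem 0.8 → ∈ W
#3 (0, 0, 0, -1): internal (-0.707107, -0.707107); octagon support 1.000000 vs apothem 0.8 → ∉ W
#4 (-1, 0, 0, 0): internal (-1.000000, 0.000000); octagon support 1.000000 vs apothem 0.8 → ∉ W

2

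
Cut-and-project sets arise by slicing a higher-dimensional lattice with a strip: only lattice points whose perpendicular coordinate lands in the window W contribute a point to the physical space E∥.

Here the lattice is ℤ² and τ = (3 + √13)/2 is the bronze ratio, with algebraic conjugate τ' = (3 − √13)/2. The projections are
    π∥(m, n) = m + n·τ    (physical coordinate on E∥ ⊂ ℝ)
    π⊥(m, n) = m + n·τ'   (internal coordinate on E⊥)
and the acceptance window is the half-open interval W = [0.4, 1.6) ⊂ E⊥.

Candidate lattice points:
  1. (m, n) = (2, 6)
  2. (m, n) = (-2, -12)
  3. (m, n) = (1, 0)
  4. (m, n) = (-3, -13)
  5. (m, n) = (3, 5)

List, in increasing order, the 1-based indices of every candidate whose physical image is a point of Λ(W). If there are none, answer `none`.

3, 4, 5

Compute τ' = (3−√13)/2 = -0.3028, so π⊥(m,n) = m -0.3028·n.
#1 (2,6): internal coord 2 + (6)·τ' = +0.1833; +0.1833 ∉ [0.4, 1.6) → out
#2 (-2,-12): internal coord -2 + (-12)·τ' = +1.6333; +1.6333 ∉ [0.4, 1.6) → out
#3 (1,0): internal coord 1 + (0)·τ' = +1.0000; +1.0000 ∈ [0.4, 1.6) → IN Λ
#4 (-3,-13): internal coord -3 + (-13)·τ' = +0.9361; +0.9361 ∈ [0.4, 1.6) → IN Λ
#5 (3,5): internal coord 3 + (5)·τ' = +1.4861; +1.4861 ∈ [0.4, 1.6) → IN Λ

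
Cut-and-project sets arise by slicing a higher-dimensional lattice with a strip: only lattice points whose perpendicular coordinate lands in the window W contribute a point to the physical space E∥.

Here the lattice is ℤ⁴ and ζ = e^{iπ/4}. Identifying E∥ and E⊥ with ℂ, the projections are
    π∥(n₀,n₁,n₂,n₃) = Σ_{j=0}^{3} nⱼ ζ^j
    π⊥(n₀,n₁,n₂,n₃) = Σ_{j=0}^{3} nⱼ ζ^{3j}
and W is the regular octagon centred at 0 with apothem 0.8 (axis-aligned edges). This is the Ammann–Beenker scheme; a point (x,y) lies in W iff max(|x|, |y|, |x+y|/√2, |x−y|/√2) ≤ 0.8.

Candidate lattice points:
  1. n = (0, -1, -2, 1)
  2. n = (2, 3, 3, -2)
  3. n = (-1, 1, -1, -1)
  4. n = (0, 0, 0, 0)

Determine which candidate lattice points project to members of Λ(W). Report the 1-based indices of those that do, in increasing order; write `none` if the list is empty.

With ζ = e^{iπ/4} the internal vectors are ζ^0,ζ^3,ζ^6,ζ^9.
#1 (0, -1, -2, 1): internal (1.414214, 2.000000); octagon support 2.414214 vs apothem 0.8 → ∉ W
#2 (2, 3, 3, -2): internal (-1.535534, -2.292893); octagon support 2.707107 vs apothem 0.8 → ∉ W
#3 (-1, 1, -1, -1): internal (-2.414214, 1.000000); octagon support 2.414214 vs apothem 0.8 → ∉ W
#4 (0, 0, 0, 0): internal (0.000000, 0.000000); octagon support 0.000000 vs apothem 0.8 → ∈ W

4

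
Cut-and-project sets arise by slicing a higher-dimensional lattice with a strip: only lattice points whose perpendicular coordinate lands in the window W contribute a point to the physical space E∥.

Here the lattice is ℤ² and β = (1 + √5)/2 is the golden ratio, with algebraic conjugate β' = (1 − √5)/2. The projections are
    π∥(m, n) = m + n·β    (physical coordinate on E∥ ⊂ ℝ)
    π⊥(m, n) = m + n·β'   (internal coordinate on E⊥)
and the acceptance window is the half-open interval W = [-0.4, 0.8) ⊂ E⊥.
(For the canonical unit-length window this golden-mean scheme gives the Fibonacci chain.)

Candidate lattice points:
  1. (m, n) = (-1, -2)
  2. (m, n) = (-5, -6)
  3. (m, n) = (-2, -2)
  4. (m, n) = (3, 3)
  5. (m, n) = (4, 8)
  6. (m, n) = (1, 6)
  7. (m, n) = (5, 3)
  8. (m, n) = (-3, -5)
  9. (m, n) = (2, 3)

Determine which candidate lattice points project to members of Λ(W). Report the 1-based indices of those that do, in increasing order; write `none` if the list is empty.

1, 8, 9

Numerically β ≈ 1.61803 and β' = −1/β ≈ -0.61803.
candidate 1: (m,n)=(-1,-2) → π∥ = -1-2·β ≈ -4.23607, π⊥ = -1-2·β' ≈ 0.23607 ∈ [-0.4, 0.8) ⇒ IN Λ
candidate 2: (m,n)=(-5,-6) → π∥ = -5-6·β ≈ -14.70820, π⊥ = -5-6·β' ≈ -1.29180 ∉ [-0.4, 0.8) ⇒ out
candidate 3: (m,n)=(-2,-2) → π∥ = -2-2·β ≈ -5.23607, π⊥ = -2-2·β' ≈ -0.76393 ∉ [-0.4, 0.8) ⇒ out
candidate 4: (m,n)=(3,3) → π∥ = 3+3·β ≈ 7.85410, π⊥ = 3+3·β' ≈ 1.14590 ∉ [-0.4, 0.8) ⇒ out
candidate 5: (m,n)=(4,8) → π∥ = 4+8·β ≈ 16.94427, π⊥ = 4+8·β' ≈ -0.94427 ∉ [-0.4, 0.8) ⇒ out
candidate 6: (m,n)=(1,6) → π∥ = 1+6·β ≈ 10.70820, π⊥ = 1+6·β' ≈ -2.70820 ∉ [-0.4, 0.8) ⇒ out
candidate 7: (m,n)=(5,3) → π∥ = 5+3·β ≈ 9.85410, π⊥ = 5+3·β' ≈ 3.14590 ∉ [-0.4, 0.8) ⇒ out
candidate 8: (m,n)=(-3,-5) → π∥ = -3-5·β ≈ -11.09017, π⊥ = -3-5·β' ≈ 0.09017 ∈ [-0.4, 0.8) ⇒ IN Λ
candidate 9: (m,n)=(2,3) → π∥ = 2+3·β ≈ 6.85410, π⊥ = 2+3·β' ≈ 0.14590 ∈ [-0.4, 0.8) ⇒ IN Λ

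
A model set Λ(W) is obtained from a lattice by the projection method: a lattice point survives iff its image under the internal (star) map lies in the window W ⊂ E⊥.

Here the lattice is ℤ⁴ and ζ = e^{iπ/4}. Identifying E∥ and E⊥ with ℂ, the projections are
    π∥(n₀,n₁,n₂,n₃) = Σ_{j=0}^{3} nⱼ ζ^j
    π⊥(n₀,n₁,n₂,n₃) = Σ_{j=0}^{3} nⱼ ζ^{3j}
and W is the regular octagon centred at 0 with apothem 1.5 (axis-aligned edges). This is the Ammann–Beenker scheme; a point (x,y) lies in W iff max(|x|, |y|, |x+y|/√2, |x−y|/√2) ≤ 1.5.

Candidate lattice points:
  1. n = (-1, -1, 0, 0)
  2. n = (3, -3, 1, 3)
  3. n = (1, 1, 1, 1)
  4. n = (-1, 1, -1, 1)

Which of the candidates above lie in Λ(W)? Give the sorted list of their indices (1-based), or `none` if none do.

1, 3

Internal map: ζ^{3j} for j=0..3 gives (1,0), (−√2/2,√2/2), (0,−1), (√2/2,√2/2).
#1 (-1, -1, 0, 0): internal (-0.2929, -0.7071); octagon support 0.7071 vs apothem 1.5 → ∈ W
#2 (3, -3, 1, 3): internal (7.2426, -1.0000); octagon support 7.2426 vs apothem 1.5 → ∉ W
#3 (1, 1, 1, 1): internal (1.0000, 0.4142); octagon support 1.0000 vs apothem 1.5 → ∈ W
#4 (-1, 1, -1, 1): internal (-1.0000, 2.4142); octagon support 2.4142 vs apothem 1.5 → ∉ W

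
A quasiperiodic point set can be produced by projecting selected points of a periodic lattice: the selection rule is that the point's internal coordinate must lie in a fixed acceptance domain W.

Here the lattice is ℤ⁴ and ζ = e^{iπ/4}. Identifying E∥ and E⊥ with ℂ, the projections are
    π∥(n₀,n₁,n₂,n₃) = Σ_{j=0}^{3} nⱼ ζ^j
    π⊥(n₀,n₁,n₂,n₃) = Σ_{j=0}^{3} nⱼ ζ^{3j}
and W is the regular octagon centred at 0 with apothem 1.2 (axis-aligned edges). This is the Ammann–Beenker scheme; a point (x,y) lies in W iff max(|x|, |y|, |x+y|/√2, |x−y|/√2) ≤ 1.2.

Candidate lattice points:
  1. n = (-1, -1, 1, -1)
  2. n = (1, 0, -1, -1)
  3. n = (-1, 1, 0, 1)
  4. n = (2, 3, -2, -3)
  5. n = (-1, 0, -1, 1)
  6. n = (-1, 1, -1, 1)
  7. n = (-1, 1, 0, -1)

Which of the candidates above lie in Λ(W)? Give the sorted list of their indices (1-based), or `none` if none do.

Internal map: ζ^{3j} for j=0..3 gives (1,0), (−√2/2,√2/2), (0,−1), (√2/2,√2/2).
candidate 1: n = (-1, -1, 1, -1) → π⊥ ≈ (-1.000000, -2.414214); max(|x|,|y|,|x±y|/√2) = 2.414214 > 1.2 ⇒ ∉ W
candidate 2: n = (1, 0, -1, -1) → π⊥ ≈ (+0.292893, +0.292893); max(|x|,|y|,|x±y|/√2) = 0.414214 ≤ 1.2 ⇒ ∈ W
candidate 3: n = (-1, 1, 0, 1) → π⊥ ≈ (-1.000000, +1.414214); max(|x|,|y|,|x±y|/√2) = 1.707107 > 1.2 ⇒ ∉ W
candidate 4: n = (2, 3, -2, -3) → π⊥ ≈ (-2.242641, +2.000000); max(|x|,|y|,|x±y|/√2) = 3.000000 > 1.2 ⇒ ∉ W
candidate 5: n = (-1, 0, -1, 1) → π⊥ ≈ (-0.292893, +1.707107); max(|x|,|y|,|x±y|/√2) = 1.707107 > 1.2 ⇒ ∉ W
candidate 6: n = (-1, 1, -1, 1) → π⊥ ≈ (-1.000000, +2.414214); max(|x|,|y|,|x±y|/√2) = 2.414214 > 1.2 ⇒ ∉ W
candidate 7: n = (-1, 1, 0, -1) → π⊥ ≈ (-2.414214, +0.000000); max(|x|,|y|,|x±y|/√2) = 2.414214 > 1.2 ⇒ ∉ W

2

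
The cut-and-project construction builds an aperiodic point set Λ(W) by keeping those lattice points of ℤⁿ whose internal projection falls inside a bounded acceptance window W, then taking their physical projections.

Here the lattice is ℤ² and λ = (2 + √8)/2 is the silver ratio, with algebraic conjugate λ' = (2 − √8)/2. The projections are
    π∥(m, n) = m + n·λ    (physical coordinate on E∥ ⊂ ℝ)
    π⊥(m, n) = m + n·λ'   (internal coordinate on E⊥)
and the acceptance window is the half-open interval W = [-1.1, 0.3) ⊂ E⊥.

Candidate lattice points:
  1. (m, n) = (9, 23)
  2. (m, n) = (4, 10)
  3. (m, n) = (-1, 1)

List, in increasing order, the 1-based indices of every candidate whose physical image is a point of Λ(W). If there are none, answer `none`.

Compute λ' = (2−√8)/2 = -0.41421, so π⊥(m,n) = m -0.41421·n.
candidate 1: (m,n)=(9,23) → π∥ = 9+23·λ ≈ 64.52691, π⊥ = 9+23·λ' ≈ -0.52691 ∈ [-1.1, 0.3) ⇒ IN Λ
candidate 2: (m,n)=(4,10) → π∥ = 4+10·λ ≈ 28.14214, π⊥ = 4+10·λ' ≈ -0.14214 ∈ [-1.1, 0.3) ⇒ IN Λ
candidate 3: (m,n)=(-1,1) → π∥ = -1+1·λ ≈ 1.41421, π⊥ = -1+1·λ' ≈ -1.41421 ∉ [-1.1, 0.3) ⇒ out

1, 2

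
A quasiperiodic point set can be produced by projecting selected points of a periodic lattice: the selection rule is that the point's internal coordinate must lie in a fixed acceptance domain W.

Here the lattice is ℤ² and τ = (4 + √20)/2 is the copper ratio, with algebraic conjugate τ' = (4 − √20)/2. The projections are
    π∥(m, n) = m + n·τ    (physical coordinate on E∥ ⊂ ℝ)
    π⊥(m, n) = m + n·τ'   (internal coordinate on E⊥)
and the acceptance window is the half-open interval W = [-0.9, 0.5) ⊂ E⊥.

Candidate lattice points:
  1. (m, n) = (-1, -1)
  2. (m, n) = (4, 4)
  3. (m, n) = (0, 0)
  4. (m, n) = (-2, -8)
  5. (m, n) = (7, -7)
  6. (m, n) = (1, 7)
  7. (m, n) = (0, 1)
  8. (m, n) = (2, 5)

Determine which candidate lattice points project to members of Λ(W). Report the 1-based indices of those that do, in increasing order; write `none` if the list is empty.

1, 3, 4, 6, 7

τ' = (4−√20)/2 ≈ -0.236068.
[1] lift (-1,-1): star map gives -0.763932; window check -0.9 ≤ -0.763932 < 0.5 is true → IN Λ
[2] lift (4,4): star map gives 3.055728; window check -0.9 ≤ 3.055728 < 0.5 is false → out
[3] lift (0,0): star map gives 0.000000; window check -0.9 ≤ 0.000000 < 0.5 is true → IN Λ
[4] lift (-2,-8): star map gives -0.111456; window check -0.9 ≤ -0.111456 < 0.5 is true → IN Λ
[5] lift (7,-7): star map gives 8.652476; window check -0.9 ≤ 8.652476 < 0.5 is false → out
[6] lift (1,7): star map gives -0.652476; window check -0.9 ≤ -0.652476 < 0.5 is true → IN Λ
[7] lift (0,1): star map gives -0.236068; window check -0.9 ≤ -0.236068 < 0.5 is true → IN Λ
[8] lift (2,5): star map gives 0.819660; window check -0.9 ≤ 0.819660 < 0.5 is false → out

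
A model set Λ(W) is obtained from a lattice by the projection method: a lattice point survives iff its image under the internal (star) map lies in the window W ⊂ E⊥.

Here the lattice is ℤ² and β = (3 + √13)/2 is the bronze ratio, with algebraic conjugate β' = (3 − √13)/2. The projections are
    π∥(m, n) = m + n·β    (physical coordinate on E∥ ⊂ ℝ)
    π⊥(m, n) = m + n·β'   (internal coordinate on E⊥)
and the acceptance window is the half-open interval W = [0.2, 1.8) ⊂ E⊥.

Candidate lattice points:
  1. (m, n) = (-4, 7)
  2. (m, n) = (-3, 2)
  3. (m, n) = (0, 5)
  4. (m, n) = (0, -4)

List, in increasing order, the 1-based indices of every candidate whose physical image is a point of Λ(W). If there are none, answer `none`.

4

Compute β' = (3−√13)/2 = -0.3028, so π⊥(m,n) = m -0.3028·n.
#1 (-4,7): internal coord -4 + (7)·β' = -6.1194; -6.1194 ∉ [0.2, 1.8) → out
#2 (-3,2): internal coord -3 + (2)·β' = -3.6056; -3.6056 ∉ [0.2, 1.8) → out
#3 (0,5): internal coord 0 + (5)·β' = -1.5139; -1.5139 ∉ [0.2, 1.8) → out
#4 (0,-4): internal coord 0 + (-4)·β' = +1.2111; +1.2111 ∈ [0.2, 1.8) → IN Λ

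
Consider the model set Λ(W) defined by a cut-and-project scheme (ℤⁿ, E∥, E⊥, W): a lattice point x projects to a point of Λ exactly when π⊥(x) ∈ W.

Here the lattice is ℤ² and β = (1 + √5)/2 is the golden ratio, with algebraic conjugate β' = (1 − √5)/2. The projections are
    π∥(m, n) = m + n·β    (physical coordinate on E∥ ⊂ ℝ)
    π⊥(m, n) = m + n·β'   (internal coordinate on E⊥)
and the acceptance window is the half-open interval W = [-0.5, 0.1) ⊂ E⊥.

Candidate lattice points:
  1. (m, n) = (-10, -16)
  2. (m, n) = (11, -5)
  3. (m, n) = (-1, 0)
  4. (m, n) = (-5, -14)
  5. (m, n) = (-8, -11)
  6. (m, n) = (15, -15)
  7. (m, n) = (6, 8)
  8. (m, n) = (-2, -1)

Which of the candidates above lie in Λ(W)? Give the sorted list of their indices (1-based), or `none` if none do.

1

Compute β' = (1−√5)/2 = -0.61803, so π⊥(m,n) = m -0.61803·n.
#1 (-10,-16): internal coord -10 + (-16)·β' = -0.11146; -0.11146 ∈ [-0.5, 0.1) → IN Λ
#2 (11,-5): internal coord 11 + (-5)·β' = +14.09017; +14.09017 ∉ [-0.5, 0.1) → out
#3 (-1,0): internal coord -1 + (0)·β' = -1.00000; -1.00000 ∉ [-0.5, 0.1) → out
#4 (-5,-14): internal coord -5 + (-14)·β' = +3.65248; +3.65248 ∉ [-0.5, 0.1) → out
#5 (-8,-11): internal coord -8 + (-11)·β' = -1.20163; -1.20163 ∉ [-0.5, 0.1) → out
#6 (15,-15): internal coord 15 + (-15)·β' = +24.27051; +24.27051 ∉ [-0.5, 0.1) → out
#7 (6,8): internal coord 6 + (8)·β' = +1.05573; +1.05573 ∉ [-0.5, 0.1) → out
#8 (-2,-1): internal coord -2 + (-1)·β' = -1.38197; -1.38197 ∉ [-0.5, 0.1) → out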